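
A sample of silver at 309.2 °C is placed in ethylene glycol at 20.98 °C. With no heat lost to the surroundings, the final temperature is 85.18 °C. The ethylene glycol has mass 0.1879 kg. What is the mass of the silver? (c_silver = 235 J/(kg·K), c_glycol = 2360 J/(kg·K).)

Heat lost by the silver = heat gained by the glycol:
m×235×(309.2 − 85.18) = 0.1879×2360×(85.18 − 20.98)
52645 m = 28469  ⇒  m ≈ 0.5408 kg

m ≈ 0.541 kg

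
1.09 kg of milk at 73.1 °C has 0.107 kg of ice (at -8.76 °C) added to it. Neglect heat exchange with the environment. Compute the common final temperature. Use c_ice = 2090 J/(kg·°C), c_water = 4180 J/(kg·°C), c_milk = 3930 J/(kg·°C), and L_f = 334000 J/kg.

Taking heat into each body as positive, Σ m c ΔT = 0:
ice -8.76→0 °C: 0.107×2090×8.76 = 1959
  fusion: m_ice L_f = 0.107×334000 = 35738
  meltwater 0→T: 0.107×4180×T = 447.26 T
  milk: 4283.7(T − 73.1)
4731 T = 313138 − 37697 = 275441
T ≈ 58.22 °C. Since T > 0 °C, the all-ice-melts assumption holds.

T_f ≈ 58.2 °C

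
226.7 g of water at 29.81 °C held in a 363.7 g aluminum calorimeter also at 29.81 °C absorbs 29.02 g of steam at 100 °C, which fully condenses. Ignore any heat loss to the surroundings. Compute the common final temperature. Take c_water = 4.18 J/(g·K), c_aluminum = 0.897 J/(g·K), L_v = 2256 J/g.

Net heat exchanged in the isolated system is zero:
steam→water at 100 °C releases m L_v = 29.02·2256 = 65469
  condensate cools 100→T: 29.02·4.18·(T − 100) = 121.3(T − 100)
  original water: 947.61(T − 29.81)
  aluminum cup: 363.7·0.897·(T − 29.81) = 326.24(T − 29.81)
1395.1 T = 65469 + 12130 + 37973 = 115573
T ≈ 82.84 °C, under the boiling point, so the assumption holds.

T_f ≈ 82.8 °C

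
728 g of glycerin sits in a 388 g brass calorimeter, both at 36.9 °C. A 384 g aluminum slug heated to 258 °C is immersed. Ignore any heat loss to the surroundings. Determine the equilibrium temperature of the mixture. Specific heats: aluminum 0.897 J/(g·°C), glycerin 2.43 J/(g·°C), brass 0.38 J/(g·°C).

T_f ≈ 70.6 °C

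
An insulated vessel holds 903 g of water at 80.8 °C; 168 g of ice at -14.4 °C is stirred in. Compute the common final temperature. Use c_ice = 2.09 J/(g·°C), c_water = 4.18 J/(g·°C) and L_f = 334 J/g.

T_f ≈ 54.5 °C

Energy balance with sensible and latent terms:
warm ice to 0 °C: 168·2.09·(0 − (-14.4)) = 5056.1; latent heat to melt: 168·334 = 56112; warm the meltwater: 702.24 T; water: 3774.5(T − 80.8)
4476.8 T = 304983 − 61168 = 243815
T ≈ 54.46 °C. Since T > 0 °C, the all-ice-melts assumption holds.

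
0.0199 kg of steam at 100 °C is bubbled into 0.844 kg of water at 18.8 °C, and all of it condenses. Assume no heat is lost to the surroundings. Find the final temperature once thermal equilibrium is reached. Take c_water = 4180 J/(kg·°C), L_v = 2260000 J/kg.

T_f ≈ 33.1 °C

Energy conservation, ΣQ = 0:
steam→water at 100 °C releases m L_v = 0.0199·2260000 = 44974
  condensate cools 100→T: 0.0199·4180·(T − 100) = 83.18(T − 100)
  original water: 3527.9(T − 18.8)
3611.1 T = 44974 + 8318.2 + 66325 = 119617
T ≈ 33.12 °C (< 100 °C, so full condensation is consistent).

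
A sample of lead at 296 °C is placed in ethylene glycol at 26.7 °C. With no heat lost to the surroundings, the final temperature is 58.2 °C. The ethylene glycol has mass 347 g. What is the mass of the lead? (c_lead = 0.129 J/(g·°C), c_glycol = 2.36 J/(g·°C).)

m ≈ 841 g

Heat gained plus heat lost sum to zero:
m·0.129·(58.2 − 296) + 347·2.36·(58.2 − 26.7) = 0
-30.68 m = -25796
m = -25796/-30.68 ≈ 840.9 g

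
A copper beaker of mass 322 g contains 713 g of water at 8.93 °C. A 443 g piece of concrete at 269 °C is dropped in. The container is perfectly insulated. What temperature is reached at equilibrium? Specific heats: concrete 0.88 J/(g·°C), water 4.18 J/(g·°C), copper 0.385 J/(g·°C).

T_f ≈ 37.9 °C

Conservation of energy gives ΣQ = 0:
443×0.88×(T − 269) + 713×4.18×(T − 8.93) + 322×0.385×(T − 8.93) = 0
3494.1 T = 132588
T ≈ 37.95 °C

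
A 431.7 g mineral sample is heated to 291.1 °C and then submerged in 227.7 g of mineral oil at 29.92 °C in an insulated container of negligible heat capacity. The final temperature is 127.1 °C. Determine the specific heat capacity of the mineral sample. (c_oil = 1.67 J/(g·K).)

c ≈ 0.522 J/(g·K)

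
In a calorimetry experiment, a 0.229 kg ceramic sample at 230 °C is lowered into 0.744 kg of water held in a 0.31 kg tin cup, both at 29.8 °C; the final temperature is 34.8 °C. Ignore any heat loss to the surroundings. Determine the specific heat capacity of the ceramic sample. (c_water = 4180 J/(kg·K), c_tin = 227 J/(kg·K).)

Net heat exchanged in the isolated system is zero:
0.229×c×(34.8 − 230) + 0.744×4180×(34.8 − 29.8) + 0.31×227×(34.8 − 29.8) = 0
-44.7 c = -15901
c = -15901/-44.7 ≈ 355.7 J/(kg·K)

c ≈ 356 J/(kg·K)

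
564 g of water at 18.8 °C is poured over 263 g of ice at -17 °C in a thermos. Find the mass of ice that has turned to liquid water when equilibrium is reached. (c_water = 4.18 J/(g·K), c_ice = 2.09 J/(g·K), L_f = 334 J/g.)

m_melted ≈ 105 g

Cooling the water to 0 °C releases 564·4.18·18.8 = 44321 J.
Warming the ice to 0 °C takes 263·2.09·17 = 9344.4 J, leaving 34977 J for melting.
Melting all 263 g of ice would need 263·334 = 87842 J.
That's not enough to melt it all — equilibrium is at 0 °C with ice remaining.
Mass melted = 34977/334 ≈ 104.7 g.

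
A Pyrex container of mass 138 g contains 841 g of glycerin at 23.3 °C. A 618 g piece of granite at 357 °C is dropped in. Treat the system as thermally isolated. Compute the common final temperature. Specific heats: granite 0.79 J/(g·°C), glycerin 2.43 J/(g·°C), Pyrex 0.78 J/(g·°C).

Net heat exchanged in the isolated system is zero:
618*0.79*(T − 357) + 841*2.43*(T − 23.3) + 138*0.78*(T − 23.3) = 0
2639.5 T = 224419
T = 224419/2639.5 ≈ 85.02 °C

T_f ≈ 85.0 °C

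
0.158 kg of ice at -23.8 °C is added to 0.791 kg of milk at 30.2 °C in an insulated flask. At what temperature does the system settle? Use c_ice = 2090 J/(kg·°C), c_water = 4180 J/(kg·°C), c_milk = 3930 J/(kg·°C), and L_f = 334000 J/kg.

T_f ≈ 8.8 °C

Sum of m c ΔT and latent-heat terms is zero:
ice -23.8→0 °C: 0.158·2090·23.8 = 7859.2
  fusion: m_ice L_f = 0.158·334000 = 52772
  warm the meltwater: 660.44 T
  milk: 3108.6(T − 30.2)
3769.1 T = 93881 − 60631 = 33249
T ≈ 8.82 °C (positive, so assuming full melt was valid).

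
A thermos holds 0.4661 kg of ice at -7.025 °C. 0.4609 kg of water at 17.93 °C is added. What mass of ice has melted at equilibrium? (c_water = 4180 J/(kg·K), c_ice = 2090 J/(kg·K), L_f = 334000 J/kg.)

m_melted ≈ 0.0829 kg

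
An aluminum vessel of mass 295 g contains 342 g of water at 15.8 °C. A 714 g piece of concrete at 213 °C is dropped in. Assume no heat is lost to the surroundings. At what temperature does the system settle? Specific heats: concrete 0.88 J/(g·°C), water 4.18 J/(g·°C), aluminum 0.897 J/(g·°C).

Taking heat into each body as positive, Σ m c ΔT = 0:
714·0.88·(T − 213) + 342·4.18·(T − 15.8) + 295·0.897·(T − 15.8) = 0
(628.32 + 1429.6 + 264.62) T = 628.32·213 + 1429.6·15.8 + 264.62·15.8
T = 160600 / 2322.5 = 69.1 °C

T_f ≈ 69.1 °C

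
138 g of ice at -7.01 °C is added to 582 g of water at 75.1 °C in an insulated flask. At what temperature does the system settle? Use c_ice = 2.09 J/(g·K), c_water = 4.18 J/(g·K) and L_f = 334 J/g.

T_f ≈ 44.7 °C

Conservation of energy gives ΣQ = 0:
ice -7.01→0 °C: 138×2.09×7.01 = 2021.8
  latent heat to melt: 138×334 = 46092
  meltwater 0→T: 138×4.18×T = 576.84 T
  water cools: 582×4.18×(T − 75.1) = 2432.8(T − 75.1)
3009.6 T = 182700 − 48114 = 134586
T ≈ 44.72 °C. Since T > 0 °C, the all-ice-melts assumption holds.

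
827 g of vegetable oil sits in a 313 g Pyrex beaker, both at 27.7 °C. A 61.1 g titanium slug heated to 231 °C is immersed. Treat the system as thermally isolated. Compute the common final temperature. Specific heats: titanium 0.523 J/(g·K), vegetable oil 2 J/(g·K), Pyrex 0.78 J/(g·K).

Conservation of energy gives ΣQ = 0:
61.1·0.523·(T − 231) + 827·2·(T − 27.7) + 313·0.78·(T − 27.7) = 0
1930.1 T = 59960
T ≈ 31.07 °C

T_f ≈ 31.1 °C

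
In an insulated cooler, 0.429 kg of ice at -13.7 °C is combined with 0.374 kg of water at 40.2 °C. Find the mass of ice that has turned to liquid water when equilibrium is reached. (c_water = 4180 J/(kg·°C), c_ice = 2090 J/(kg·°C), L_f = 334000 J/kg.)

Heat available from the water dropping to 0 °C: 0.374·4180·40.2 = 62845 J.
Of that, 0.429·2090·13.7 = 12284 J goes to bring the ice to 0 °C, leaving 50562 J.
Fully melting the ice requires m_ice L_f = 0.429·334000 = 143286 J.
50562 J < 143286 J, so only part of the ice melts and the system sits at 0 °C.
m_melt = 50562 / L_f = 0.1514 kg.

m_melted ≈ 0.151 kg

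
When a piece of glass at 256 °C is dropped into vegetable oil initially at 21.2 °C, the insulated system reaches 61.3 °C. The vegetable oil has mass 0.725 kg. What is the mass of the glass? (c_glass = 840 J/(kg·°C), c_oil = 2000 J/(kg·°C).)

m ≈ 0.356 kg

Energy conservation, ΣQ = 0:
m×840×(61.3 − 256) + 0.725×2000×(61.3 − 21.2) = 0
-163548 m = -58145
m = -58145/-163548 ≈ 0.3555 kg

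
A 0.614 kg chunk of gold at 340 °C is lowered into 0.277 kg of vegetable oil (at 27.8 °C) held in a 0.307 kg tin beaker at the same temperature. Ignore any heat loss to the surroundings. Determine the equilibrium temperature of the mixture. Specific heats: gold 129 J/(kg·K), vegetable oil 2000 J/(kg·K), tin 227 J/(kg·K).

T_f ≈ 63.0 °C

T_f = Σ m_i c_i T_i / Σ m_i c_i:
T_f = (79.21×340 + 554×27.8 + 69.69×27.8) / (79.21 + 554 + 69.69)
    = 44269 / 702.89 ≈ 62.98 °C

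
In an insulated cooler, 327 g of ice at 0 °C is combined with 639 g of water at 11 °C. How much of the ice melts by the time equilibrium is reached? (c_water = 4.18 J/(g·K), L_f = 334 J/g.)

m_melted ≈ 88 g

Water can give up m c ΔT = 639×4.18×11 = 29381 J before reaching 0 °C.
Fully melting the ice requires m_ice L_f = 327×334 = 109218 J.
That's not enough to melt it all — equilibrium is at 0 °C with ice remaining.
Mass melted = 29381/334 ≈ 87.97 g.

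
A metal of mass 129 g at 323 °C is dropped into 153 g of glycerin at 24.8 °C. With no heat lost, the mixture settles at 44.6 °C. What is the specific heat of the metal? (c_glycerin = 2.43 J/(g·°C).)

Heat gained plus heat lost sum to zero:
129×c×(44.6 − 323) + 153×2.43×(44.6 − 24.8) = 0
-35914 c = -7361.4
c = -7361.4/-35914 ≈ 0.205 J/(g·°C)

c ≈ 0.205 J/(g·°C)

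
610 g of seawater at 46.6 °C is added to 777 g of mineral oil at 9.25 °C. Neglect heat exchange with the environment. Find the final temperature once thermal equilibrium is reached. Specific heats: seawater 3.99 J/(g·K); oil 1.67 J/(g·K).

T_f ≈ 33.6 °C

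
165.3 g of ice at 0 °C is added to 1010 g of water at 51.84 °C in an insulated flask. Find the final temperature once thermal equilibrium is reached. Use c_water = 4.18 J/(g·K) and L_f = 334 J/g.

Energy conservation, ΣQ = 0:
latent heat to melt: 165.3·334 = 55210
  warm the meltwater: 690.95 T
  water cools: 1010·4.18·(T − 51.84) = 4221.8(T − 51.84)
4912.8 T = 218858 − 55210 = 163648
T ≈ 33.31 °C (positive, so assuming full melt was valid).

T_f ≈ 33.3 °C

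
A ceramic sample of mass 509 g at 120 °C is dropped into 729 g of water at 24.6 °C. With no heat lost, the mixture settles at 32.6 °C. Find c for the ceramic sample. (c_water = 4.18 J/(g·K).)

Setting the total heat transfer to zero:
509·c·(32.6 − 120) + 729·4.18·(32.6 − 24.6) = 0
-44487 c = -24378
c = -24378/-44487 ≈ 0.548 J/(g·K)

c ≈ 0.548 J/(g·K)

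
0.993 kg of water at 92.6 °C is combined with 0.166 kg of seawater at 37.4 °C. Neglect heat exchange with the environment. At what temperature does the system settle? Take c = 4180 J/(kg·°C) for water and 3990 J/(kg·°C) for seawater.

T_f is the heat-capacity-weighted average of the initial temperatures:
T_f = (4150.7·92.6 + 662.34·37.4) / (4150.7 + 662.34)
    = 409130 / 4813.1 ≈ 85.00 °C

T_f ≈ 85.0 °C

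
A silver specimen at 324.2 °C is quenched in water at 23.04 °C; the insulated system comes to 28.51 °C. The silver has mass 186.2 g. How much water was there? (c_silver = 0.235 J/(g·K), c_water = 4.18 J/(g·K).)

m ≈ 566 g

|Q_silver| = |Q_water|:
186.2×0.235×(324.2 − 28.51) = m×4.18×(28.51 − 23.04)
22.86 m = 12939  ⇒  m ≈ 565.9 g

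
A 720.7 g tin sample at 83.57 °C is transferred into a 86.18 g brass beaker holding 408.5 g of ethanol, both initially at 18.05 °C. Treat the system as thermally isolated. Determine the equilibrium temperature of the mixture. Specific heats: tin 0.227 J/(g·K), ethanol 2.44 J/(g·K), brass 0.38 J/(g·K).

T_f ≈ 27.0 °C

Net heat exchanged in the isolated system is zero:
720.7*0.227*(T − 83.57) + 408.5*2.44*(T − 18.05) + 86.18*0.38*(T − 18.05) = 0
163.6(T − 83.57) + 996.74(T − 18.05) + 32.75(T − 18.05) = 0
(163.6 + 996.74 + 32.75) T = 163.6*83.57 + 996.74*18.05 + 32.75*18.05
T ≈ 27.03 °C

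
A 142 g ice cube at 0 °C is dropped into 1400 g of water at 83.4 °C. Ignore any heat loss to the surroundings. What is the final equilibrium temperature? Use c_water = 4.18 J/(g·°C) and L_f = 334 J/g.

Heat gained plus heat lost sum to zero:
latent heat to melt: 142×334 = 47428; warm the meltwater: 593.56 T; water cools: 1400×4.18×(T − 83.4) = 5852(T − 83.4)
6445.6 T = 488057 − 47428 = 440629
T ≈ 68.36 °C (positive, so assuming full melt was valid).

T_f ≈ 68.4 °C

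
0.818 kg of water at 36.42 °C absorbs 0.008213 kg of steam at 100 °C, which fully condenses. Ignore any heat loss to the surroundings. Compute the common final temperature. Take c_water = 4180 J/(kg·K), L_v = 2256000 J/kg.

T_f ≈ 42.4 °C

Heat gained plus heat lost sum to zero:
latent heat released on condensation: 0.008213×2256000 = 18529; condensate cools 100→T: 0.008213×4180×(T − 100) = 34.33(T − 100); water warms: 0.818×4180×(T − 36.42) = 3419.2(T − 36.42)
3453.6 T = 18529 + 3433 + 124529 = 146490
T ≈ 42.42 °C, under the boiling point, so the assumption holds.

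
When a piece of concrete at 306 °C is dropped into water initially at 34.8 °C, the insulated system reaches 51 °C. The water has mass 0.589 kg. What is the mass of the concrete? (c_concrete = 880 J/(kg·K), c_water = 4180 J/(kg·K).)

m ≈ 0.178 kg

Let T be the final temperature. ΣQ_i = 0:
m×880×(51 − 306) + 0.589×4180×(51 − 34.8) = 0
-224400 m = -39885
m = -39885/-224400 ≈ 0.1777 kg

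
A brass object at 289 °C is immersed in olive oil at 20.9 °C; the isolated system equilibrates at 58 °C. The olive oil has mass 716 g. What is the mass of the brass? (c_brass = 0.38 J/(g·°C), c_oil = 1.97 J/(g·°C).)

Let T be the final temperature. ΣQ_i = 0:
m×0.38×(58 − 289) + 716×1.97×(58 − 20.9) = 0
-87.78 m = -52330
m = -52330/-87.78 ≈ 596.2 g

m ≈ 596 g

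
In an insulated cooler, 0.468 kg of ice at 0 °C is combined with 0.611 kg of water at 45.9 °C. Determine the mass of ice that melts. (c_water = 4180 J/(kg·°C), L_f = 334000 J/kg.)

m_melted ≈ 0.351 kg

Cooling the water to 0 °C releases 0.611×4180×45.9 = 117228 J.
Fully melting the ice requires m_ice L_f = 0.468×334000 = 156312 J.
Since 117228 < 156312 J, not all the ice melts; equilibrium is at 0 °C.
m_melted×334000 = 117228  ⇒  m_melted ≈ 0.351 kg.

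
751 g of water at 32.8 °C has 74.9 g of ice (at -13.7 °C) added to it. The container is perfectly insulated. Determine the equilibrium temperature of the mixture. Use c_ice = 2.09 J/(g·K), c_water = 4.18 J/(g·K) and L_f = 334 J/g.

Energy conservation, ΣQ = 0:
warm ice to 0 °C: 74.9·2.09·(0 − (-13.7)) = 2144.6; fusion: m_ice L_f = 74.9·334 = 25017; warm the meltwater: 313.08 T; water: 3139.2(T − 32.8)
3452.3 T = 102965 − 27161 = 75804
T ≈ 21.96 °C — above 0 °C, consistent with complete melting.

T_f ≈ 22.0 °C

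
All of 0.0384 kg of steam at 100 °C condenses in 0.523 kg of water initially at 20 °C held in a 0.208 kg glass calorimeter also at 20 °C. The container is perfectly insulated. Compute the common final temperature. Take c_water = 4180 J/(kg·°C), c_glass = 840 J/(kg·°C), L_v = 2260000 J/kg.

T_f ≈ 59.5 °C

Setting the total heat transfer to zero:
condense steam: −0.0384·2260000 = −86784; condensate cools 100→T: 0.0384·4180·(T − 100) = 160.51(T − 100); water warms: 0.523·4180·(T − 20) = 2186.1(T − 20); cup: 174.72(T − 20)
2521.4 T = 86784 + 16051 + 47217 = 150052
T ≈ 59.51 °C — below 100 °C, confirming all the steam condensed.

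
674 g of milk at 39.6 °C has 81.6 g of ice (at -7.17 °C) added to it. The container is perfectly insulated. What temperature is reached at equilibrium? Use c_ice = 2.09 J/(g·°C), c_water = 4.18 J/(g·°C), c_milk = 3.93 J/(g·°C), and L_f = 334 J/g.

Heat gained plus heat lost sum to zero:
warm ice to 0 °C: 81.6·2.09·(0 − (-7.17)) = 1222.8; latent heat to melt: 81.6·334 = 27254; meltwater 0→T: 81.6·4.18·T = 341.09 T; milk cools: 674·3.93·(T − 39.6) = 2648.8(T − 39.6)
2989.9 T = 104893 − 28477 = 76416
T ≈ 25.56 °C. Since T > 0 °C, the all-ice-melts assumption holds.

T_f ≈ 25.6 °C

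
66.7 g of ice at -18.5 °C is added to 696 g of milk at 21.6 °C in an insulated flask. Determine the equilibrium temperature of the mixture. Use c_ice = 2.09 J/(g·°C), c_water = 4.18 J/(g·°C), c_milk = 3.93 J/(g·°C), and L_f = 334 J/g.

Energy balance with sensible and latent terms:
ice -18.5→0 °C: 66.7·2.09·18.5 = 2579
  melt ice: 66.7·334 = 22278
  warm the meltwater: 278.81 T
  milk: 2735.3(T − 21.6)
3014.1 T = 59082 − 24857 = 34225
T ≈ 11.36 °C — above 0 °C, consistent with complete melting.

T_f ≈ 11.4 °C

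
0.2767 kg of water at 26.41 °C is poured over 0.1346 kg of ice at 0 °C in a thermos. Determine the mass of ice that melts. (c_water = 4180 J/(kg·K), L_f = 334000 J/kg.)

m_melted ≈ 0.0915 kg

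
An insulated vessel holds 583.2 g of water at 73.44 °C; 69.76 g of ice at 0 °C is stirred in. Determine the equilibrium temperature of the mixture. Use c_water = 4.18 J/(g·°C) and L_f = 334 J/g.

Taking heat into each body as positive, Σ m c ΔT = 0:
latent heat to melt: 69.76·334 = 23300
  warm the meltwater: 291.6 T
  water: 2437.8(T − 73.44)
2729.4 T = 179030 − 23300 = 155730
T ≈ 57.06 °C — above 0 °C, consistent with complete melting.

T_f ≈ 57.1 °C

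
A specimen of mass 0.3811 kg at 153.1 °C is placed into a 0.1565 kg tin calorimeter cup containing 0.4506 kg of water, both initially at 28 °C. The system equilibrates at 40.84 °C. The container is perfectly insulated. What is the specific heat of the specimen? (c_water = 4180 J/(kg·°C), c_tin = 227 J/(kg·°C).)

Let T be the final temperature. ΣQ_i = 0:
0.3811×c×(40.84 − 153.1) + 0.4506×4180×(40.84 − 28) + 0.1565×227×(40.84 − 28) = 0
-42.78 c = -24640
c = -24640/-42.78 ≈ 575.9 J/(kg·°C)

c ≈ 576 J/(kg·°C)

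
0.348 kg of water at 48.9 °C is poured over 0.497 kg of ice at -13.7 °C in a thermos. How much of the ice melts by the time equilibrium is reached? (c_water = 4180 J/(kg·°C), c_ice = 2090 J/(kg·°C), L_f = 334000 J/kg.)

m_melted ≈ 0.17 kg

Heat available from the water dropping to 0 °C: 0.348×4180×48.9 = 71132 J.
Warming the ice to 0 °C takes 0.497×2090×13.7 = 14231 J, leaving 56901 J for melting.
To melt every bit of ice: 0.497×334000 = 165998 J.
56901 J < 165998 J, so only part of the ice melts and the system sits at 0 °C.
Mass melted = 56901/334000 ≈ 0.1704 kg.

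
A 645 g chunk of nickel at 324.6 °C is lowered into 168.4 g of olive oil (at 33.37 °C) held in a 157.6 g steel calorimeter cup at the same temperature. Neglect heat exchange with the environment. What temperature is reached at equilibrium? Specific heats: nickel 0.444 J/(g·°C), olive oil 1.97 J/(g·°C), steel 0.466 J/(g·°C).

T_f ≈ 154.0 °C

T_f is the heat-capacity-weighted average of the initial temperatures:
T_f = (286.38*324.6 + 331.75*33.37 + 73.44*33.37) / (286.38 + 331.75 + 73.44)
    = 106480 / 691.57 ≈ 153.97 °C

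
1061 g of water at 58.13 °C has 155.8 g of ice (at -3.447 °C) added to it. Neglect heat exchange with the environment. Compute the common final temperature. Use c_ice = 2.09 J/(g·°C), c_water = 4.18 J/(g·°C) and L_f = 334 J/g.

Sum of m c ΔT and latent-heat terms is zero:
ice -3.447→0 °C: 155.8·2.09·3.447 = 1122.4
  fusion: m_ice L_f = 155.8·334 = 52037
  meltwater 0→T: 155.8·4.18·T = 651.24 T
  water: 4435(T − 58.13)
5086.2 T = 257805 − 53160 = 204646
T ≈ 40.24 °C. Since T > 0 °C, the all-ice-melts assumption holds.

T_f ≈ 40.2 °C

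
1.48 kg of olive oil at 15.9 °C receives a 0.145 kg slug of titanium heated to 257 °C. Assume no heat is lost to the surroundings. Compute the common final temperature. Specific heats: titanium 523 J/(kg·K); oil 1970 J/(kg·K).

T_f ≈ 22.0 °C

With ΣQ=0 the equilibrium temperature is the m·c-weighted mean:
T_f = (75.83·257 + 2915.6·15.9) / (75.83 + 2915.6)
    = 65848 / 2991.4 ≈ 22.01 °C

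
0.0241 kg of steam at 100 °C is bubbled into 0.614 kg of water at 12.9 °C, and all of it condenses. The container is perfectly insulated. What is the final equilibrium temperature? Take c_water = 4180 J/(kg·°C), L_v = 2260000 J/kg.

T_f ≈ 36.6 °C

Sum of m c ΔT and latent-heat terms is zero:
condense steam: −0.0241·2260000 = −54466
  condensed water 100 °C→T: 100.74(T − 100)
  water warms: 0.614·4180·(T − 12.9) = 2566.5(T − 12.9)
2667.3 T = 54466 + 10074 + 33108 = 97648
T ≈ 36.61 °C — below 100 °C, confirming all the steam condensed.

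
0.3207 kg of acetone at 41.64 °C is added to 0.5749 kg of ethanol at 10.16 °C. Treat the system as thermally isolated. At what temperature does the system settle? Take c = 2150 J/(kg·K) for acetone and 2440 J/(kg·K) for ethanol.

|Q_acetone| = |Q_ethanol|:
0.3207·2150·(41.64 − T) = 0.5749·2440·(T − 10.16)
689.5(41.64 − T) = 1402.8(T − 10.16)
2092.3 T = 42963  ⇒  T ≈ 20.53 °C

T_f ≈ 20.5 °C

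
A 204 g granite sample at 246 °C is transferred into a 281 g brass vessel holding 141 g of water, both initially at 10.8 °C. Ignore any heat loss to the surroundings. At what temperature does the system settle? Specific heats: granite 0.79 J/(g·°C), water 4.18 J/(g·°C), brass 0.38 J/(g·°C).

T_f ≈ 55.0 °C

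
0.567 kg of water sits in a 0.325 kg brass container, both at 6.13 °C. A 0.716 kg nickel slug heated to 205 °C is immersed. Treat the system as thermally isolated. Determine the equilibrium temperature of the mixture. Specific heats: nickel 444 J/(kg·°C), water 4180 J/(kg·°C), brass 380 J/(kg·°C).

T_f ≈ 28.6 °C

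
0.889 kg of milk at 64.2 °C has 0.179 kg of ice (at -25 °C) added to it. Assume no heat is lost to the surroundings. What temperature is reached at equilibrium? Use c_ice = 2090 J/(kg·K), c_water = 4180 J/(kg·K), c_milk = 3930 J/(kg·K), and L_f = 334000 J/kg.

Energy balance with sensible and latent terms:
warm ice to 0 °C: 0.179·2090·(0 − (-25)) = 9352.7
  latent heat to melt: 0.179·334000 = 59786
  warm the meltwater: 748.22 T
  milk: 3493.8(T − 64.2)
4242 T = 224300 − 69139 = 155161
T ≈ 36.58 °C. Since T > 0 °C, the all-ice-melts assumption holds.

T_f ≈ 36.6 °C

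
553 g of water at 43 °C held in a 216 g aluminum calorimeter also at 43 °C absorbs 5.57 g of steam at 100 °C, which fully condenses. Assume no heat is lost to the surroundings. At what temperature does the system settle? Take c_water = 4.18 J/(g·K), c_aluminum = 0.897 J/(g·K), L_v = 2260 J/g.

T_f ≈ 48.5 °C

Heat gained plus heat lost sum to zero:
steam→water at 100 °C releases m L_v = 5.57·2260 = 12588; condensate cools 100→T: 5.57·4.18·(T − 100) = 23.28(T − 100); original water: 2311.5(T − 43); cup: 193.75(T − 43)
2528.6 T = 12588 + 2328.3 + 107728 = 122644
T ≈ 48.50 °C, under the boiling point, so the assumption holds.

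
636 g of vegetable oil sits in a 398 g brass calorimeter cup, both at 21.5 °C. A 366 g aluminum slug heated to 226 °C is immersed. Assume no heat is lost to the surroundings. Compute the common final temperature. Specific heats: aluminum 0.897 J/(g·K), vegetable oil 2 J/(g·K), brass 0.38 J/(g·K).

Taking heat into each body as positive, Σ m c ΔT = 0:
366*0.897*(T − 226) + 636*2*(T − 21.5) + 398*0.38*(T − 21.5) = 0
1751.5 T = 104796
T = 104796 / 1751.5 = 59.8 °C

T_f ≈ 59.8 °C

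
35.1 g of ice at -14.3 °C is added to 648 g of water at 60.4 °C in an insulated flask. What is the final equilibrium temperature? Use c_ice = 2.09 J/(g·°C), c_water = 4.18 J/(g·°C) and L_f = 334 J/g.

T_f ≈ 52.8 °C

Taking heat into each body as positive, Σ m c ΔT = 0:
ice -14.3→0 °C: 35.1·2.09·14.3 = 1049; fusion: m_ice L_f = 35.1·334 = 11723; meltwater 0→T: 35.1·4.18·T = 146.72 T; water: 2708.6(T − 60.4)
2855.4 T = 163602 − 12772 = 150829
T ≈ 52.82 °C (positive, so assuming full melt was valid).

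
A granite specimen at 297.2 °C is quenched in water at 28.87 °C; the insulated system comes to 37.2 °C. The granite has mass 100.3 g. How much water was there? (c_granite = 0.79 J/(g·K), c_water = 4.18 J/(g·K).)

m ≈ 592 g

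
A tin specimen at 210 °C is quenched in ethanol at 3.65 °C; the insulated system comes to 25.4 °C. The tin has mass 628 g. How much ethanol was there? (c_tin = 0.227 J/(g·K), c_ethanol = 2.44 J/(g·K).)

Let T be the final temperature. ΣQ_i = 0:
628×0.227×(25.4 − 210) + m×2.44×(25.4 − 3.65) = 0
53.07 m = 26316
m = 26316/53.07 ≈ 495.9 g

m ≈ 496 g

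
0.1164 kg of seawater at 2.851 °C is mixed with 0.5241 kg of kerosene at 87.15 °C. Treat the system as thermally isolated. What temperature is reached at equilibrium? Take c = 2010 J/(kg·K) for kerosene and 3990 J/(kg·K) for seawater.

T_f ≈ 61.4 °C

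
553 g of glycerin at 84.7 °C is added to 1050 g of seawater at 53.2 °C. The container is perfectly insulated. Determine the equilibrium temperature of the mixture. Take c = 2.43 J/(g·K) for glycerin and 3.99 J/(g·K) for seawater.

T_f ≈ 60.8 °C

Setting the total heat transfer to zero:
553×2.43×(T − 84.7) + 1050×3.99×(T − 53.2) = 0
5533.3 T = 336700
T ≈ 60.85 °C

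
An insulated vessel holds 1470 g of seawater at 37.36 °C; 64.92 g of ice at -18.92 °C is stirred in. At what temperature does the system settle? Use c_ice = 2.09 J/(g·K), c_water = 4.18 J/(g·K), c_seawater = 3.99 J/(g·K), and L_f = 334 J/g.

T_f ≈ 31.8 °C

Net heat exchanged in the isolated system is zero:
ice -18.92→0 °C: 64.92·2.09·18.92 = 2567.1
  latent heat to melt: 64.92·334 = 21683
  meltwater 0→T: 64.92·4.18·T = 271.37 T
  seawater cools: 1470·3.99·(T − 37.36) = 5865.3(T − 37.36)
6136.7 T = 219128 − 24250 = 194877
T ≈ 31.76 °C. Since T > 0 °C, the all-ice-melts assumption holds.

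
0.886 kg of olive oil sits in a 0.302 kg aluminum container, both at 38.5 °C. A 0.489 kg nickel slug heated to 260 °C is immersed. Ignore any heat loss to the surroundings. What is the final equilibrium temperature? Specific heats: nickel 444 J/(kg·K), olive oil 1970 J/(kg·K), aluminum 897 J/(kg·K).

Taking heat into each body as positive, Σ m c ΔT = 0:
0.489×444×(T − 260) + 0.886×1970×(T − 38.5) + 0.302×897×(T − 38.5) = 0
2233.4 T = 134078
T = 134078/2233.4 ≈ 60.03 °C

T_f ≈ 60.0 °C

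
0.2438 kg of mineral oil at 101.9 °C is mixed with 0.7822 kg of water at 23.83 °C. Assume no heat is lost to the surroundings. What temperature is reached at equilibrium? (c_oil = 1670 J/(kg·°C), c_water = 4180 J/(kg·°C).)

T_f ≈ 32.5 °C

Conservation of energy gives ΣQ = 0:
0.2438*1670*(T − 101.9) + 0.7822*4180*(T − 23.83) = 0
407.15(T − 101.9) + 3269.6(T − 23.83) = 0
3676.7 T = 119403
T = 119403 / 3676.7 = 32.5 °C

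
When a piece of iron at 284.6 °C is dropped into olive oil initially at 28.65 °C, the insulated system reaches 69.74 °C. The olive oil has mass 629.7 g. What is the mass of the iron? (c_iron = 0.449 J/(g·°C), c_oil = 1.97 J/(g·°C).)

Heat lost by the iron = heat gained by the oil:
m·0.449·(284.6 − 69.74) = 629.7·1.97·(69.74 − 28.65)
96.47 m = 50973  ⇒  m ≈ 528.4 g

m ≈ 528 g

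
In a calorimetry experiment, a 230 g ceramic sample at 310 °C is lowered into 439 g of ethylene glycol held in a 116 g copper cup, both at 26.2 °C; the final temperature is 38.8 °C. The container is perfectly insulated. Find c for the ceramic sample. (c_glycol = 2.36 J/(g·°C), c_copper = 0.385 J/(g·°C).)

c ≈ 0.218 J/(g·°C)

Energy conservation, ΣQ = 0:
230×c×(38.8 − 310) + 439×2.36×(38.8 − 26.2) + 116×0.385×(38.8 − 26.2) = 0
-62376 c = -13617
c = -13617/-62376 ≈ 0.2183 J/(g·°C)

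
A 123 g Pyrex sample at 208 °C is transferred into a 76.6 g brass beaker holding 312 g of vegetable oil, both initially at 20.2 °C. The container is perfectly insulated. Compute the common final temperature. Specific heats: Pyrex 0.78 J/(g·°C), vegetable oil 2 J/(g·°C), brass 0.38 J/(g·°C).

Setting the total heat transfer to zero:
123*0.78*(T − 208) + 312*2*(T − 20.2) + 76.6*0.38*(T − 20.2) = 0
95.94(T − 208) + 624(T − 20.2) + 29.11(T − 20.2) = 0
749.05 T = 33148
T = 33148 / 749.05 = 44.3 °C

T_f ≈ 44.3 °C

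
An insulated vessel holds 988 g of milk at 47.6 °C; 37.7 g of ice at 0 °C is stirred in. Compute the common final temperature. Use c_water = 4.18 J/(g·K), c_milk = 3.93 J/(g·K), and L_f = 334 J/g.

T_f ≈ 42.6 °C

Setting the total heat transfer to zero:
latent heat to melt: 37.7·334 = 12592; warm the meltwater: 157.59 T; milk: 3882.8(T − 47.6)
4040.4 T = 184823 − 12592 = 172231
T ≈ 42.63 °C. Since T > 0 °C, the all-ice-melts assumption holds.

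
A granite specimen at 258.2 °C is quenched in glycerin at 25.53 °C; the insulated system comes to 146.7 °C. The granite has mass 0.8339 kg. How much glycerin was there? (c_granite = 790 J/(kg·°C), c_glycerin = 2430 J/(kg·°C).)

|Q_granite| = |Q_glycerin|:
0.8339·790·(258.2 − 146.7) = m·2430·(146.7 − 25.53)
294443 m = 73454  ⇒  m ≈ 0.2495 kg

m ≈ 0.249 kg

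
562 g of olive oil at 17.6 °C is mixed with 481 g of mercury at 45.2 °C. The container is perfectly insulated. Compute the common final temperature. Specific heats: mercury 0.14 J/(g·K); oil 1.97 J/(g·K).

T_f ≈ 19.2 °C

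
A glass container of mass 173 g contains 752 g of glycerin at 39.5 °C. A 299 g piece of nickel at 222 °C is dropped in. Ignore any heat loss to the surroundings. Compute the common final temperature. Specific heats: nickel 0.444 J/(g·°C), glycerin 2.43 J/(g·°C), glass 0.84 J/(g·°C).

T_f ≈ 51.0 °C

Taking heat into each body as positive, Σ m c ΔT = 0:
299×0.444×(T − 222) + 752×2.43×(T − 39.5) + 173×0.84×(T − 39.5) = 0
132.76(T − 222) + 1827.4(T − 39.5) + 145.32(T − 39.5) = 0
(132.76 + 1827.4 + 145.32) T = 132.76×222 + 1827.4×39.5 + 145.32×39.5
T = 107393/2105.4 ≈ 51.01 °C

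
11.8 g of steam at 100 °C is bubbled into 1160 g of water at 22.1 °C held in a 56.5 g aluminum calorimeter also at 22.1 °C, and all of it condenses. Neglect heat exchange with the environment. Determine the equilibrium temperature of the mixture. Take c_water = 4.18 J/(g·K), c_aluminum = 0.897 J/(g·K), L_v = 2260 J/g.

T_f ≈ 28.3 °C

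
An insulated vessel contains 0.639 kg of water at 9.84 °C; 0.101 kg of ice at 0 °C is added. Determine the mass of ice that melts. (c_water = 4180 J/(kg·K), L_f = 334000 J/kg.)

Cooling the water to 0 °C releases 0.639·4180·9.84 = 26283 J.
Melting all 0.101 kg of ice would need 0.101·334000 = 33734 J.
26283 J < 33734 J, so only part of the ice melts and the system sits at 0 °C.
m_melt = 26283 / L_f = 0.07869 kg.

m_melted ≈ 0.0787 kg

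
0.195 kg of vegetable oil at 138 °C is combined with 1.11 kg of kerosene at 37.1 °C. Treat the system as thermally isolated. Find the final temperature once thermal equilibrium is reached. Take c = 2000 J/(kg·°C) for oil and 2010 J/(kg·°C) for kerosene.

T_f ≈ 52.1 °C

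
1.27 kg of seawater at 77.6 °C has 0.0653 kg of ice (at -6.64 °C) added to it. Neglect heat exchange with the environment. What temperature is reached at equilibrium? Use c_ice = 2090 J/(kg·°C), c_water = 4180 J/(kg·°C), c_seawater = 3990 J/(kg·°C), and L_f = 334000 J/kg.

T_f ≈ 69.4 °C

Conservation of energy gives ΣQ = 0:
ice -6.64→0 °C: 0.0653×2090×6.64 = 906.21
  fusion: m_ice L_f = 0.0653×334000 = 21810
  meltwater 0→T: 0.0653×4180×T = 272.95 T
  seawater cools: 1.27×3990×(T − 77.6) = 5067.3(T − 77.6)
5340.3 T = 393222 − 22716 = 370506
T ≈ 69.38 °C — above 0 °C, consistent with complete melting.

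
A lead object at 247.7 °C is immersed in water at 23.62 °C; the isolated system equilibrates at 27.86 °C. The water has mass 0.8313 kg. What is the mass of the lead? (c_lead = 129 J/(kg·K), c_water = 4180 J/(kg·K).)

Let T be the final temperature. ΣQ_i = 0:
m×129×(27.86 − 247.7) + 0.8313×4180×(27.86 − 23.62) = 0
-28359 m = -14733
m = -14733/-28359 ≈ 0.5195 kg

m ≈ 0.52 kg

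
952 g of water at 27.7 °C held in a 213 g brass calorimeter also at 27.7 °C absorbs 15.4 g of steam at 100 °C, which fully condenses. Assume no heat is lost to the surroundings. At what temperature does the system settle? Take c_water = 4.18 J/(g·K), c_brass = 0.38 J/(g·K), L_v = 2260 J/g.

T_f ≈ 37.3 °C

Net heat exchanged in the isolated system is zero:
latent heat released on condensation: 15.4×2260 = 34804
  condensed water 100 °C→T: 64.37(T − 100)
  original water: 3979.4(T − 27.7)
  brass cup: 213×0.38×(T − 27.7) = 80.94(T − 27.7)
4124.7 T = 34804 + 6437.2 + 112470 = 153712
T ≈ 37.27 °C — below 100 °C, confirming all the steam condensed.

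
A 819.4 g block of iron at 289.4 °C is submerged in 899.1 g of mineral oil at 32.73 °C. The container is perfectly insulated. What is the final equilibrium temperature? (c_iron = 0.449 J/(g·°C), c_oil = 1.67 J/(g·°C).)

|Q_iron| = |Q_oil|:
819.4×0.449×(289.4 − T) = 899.1×1.67×(T − 32.73)
367.91(289.4 − T) = 1501.5(T − 32.73)
1869.4 T = 155617  ⇒  T ≈ 83.24 °C

T_f ≈ 83.2 °C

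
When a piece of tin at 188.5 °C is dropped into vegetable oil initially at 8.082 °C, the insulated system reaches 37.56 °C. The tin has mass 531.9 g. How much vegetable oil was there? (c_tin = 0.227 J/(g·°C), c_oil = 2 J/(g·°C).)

m ≈ 309 g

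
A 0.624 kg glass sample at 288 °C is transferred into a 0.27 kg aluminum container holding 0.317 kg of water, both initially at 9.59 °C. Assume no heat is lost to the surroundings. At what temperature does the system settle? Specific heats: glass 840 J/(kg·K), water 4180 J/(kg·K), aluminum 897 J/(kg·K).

Setting the total heat transfer to zero:
0.624*840*(T − 288) + 0.317*4180*(T − 9.59) + 0.27*897*(T − 9.59) = 0
(524.16 + 1325.1 + 242.19) T = 524.16*288 + 1325.1*9.59 + 242.19*9.59
T = 165988/2091.4 ≈ 79.37 °C

T_f ≈ 79.4 °C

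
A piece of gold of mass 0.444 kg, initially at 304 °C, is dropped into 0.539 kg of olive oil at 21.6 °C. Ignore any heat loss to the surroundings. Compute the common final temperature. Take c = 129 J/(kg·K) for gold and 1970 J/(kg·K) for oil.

T_f ≈ 36.1 °C

T_f = Σ m_i c_i T_i / Σ m_i c_i:
T_f = (57.28·304 + 1061.8·21.6) / (57.28 + 1061.8)
    = 40347 / 1119.1 ≈ 36.05 °C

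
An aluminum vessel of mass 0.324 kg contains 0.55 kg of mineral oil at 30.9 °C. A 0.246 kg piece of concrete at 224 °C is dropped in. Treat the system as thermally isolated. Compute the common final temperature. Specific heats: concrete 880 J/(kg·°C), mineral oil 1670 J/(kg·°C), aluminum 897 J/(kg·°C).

T_f ≈ 60.2 °C

Taking heat into each body as positive, Σ m c ΔT = 0:
0.246*880*(T − 224) + 0.55*1670*(T − 30.9) + 0.324*897*(T − 30.9) = 0
1425.6 T = 85854
T ≈ 60.22 °C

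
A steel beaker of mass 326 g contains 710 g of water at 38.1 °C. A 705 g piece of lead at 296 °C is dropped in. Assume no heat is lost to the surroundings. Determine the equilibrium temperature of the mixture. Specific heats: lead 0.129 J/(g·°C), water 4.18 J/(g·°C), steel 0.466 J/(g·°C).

T_f ≈ 45.4 °C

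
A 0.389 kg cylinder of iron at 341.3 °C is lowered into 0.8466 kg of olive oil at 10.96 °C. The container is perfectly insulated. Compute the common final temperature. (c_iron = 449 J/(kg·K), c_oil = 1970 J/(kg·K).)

Net heat exchanged in the isolated system is zero:
0.389×449×(T − 341.3) + 0.8466×1970×(T − 10.96) = 0
174.66(T − 341.3) + 1667.8(T − 10.96) = 0
1842.5 T = 77891
T ≈ 42.28 °C

T_f ≈ 42.3 °C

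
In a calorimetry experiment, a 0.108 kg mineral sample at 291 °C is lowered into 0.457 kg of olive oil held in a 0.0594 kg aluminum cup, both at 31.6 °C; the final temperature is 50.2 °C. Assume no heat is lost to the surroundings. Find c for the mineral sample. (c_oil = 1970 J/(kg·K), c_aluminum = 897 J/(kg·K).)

c ≈ 682 J/(kg·K)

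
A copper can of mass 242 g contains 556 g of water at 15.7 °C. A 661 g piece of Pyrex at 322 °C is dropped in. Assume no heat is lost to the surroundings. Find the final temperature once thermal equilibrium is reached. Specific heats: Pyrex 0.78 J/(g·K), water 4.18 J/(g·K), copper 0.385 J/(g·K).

T_f ≈ 69.5 °C

Heat gained plus heat lost sum to zero:
661×0.78×(T − 322) + 556×4.18×(T − 15.7) + 242×0.385×(T − 15.7) = 0
515.58(T − 322) + 2324.1(T − 15.7) + 93.17(T − 15.7) = 0
(515.58 + 2324.1 + 93.17) T = 515.58×322 + 2324.1×15.7 + 93.17×15.7
T = 203968 / 2932.8 = 69.5 °C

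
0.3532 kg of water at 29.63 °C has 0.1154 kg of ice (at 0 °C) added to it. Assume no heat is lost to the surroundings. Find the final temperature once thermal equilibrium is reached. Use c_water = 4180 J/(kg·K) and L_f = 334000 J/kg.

T_f ≈ 2.7 °C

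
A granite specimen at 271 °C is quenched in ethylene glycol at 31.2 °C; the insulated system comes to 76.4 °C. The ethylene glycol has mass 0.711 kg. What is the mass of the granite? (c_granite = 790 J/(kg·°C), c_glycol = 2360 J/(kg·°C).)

m ≈ 0.493 kg

Setting the total heat transfer to zero:
m×790×(76.4 − 271) + 0.711×2360×(76.4 − 31.2) = 0
-153734 m = -75844
m = -75844/-153734 ≈ 0.4933 kg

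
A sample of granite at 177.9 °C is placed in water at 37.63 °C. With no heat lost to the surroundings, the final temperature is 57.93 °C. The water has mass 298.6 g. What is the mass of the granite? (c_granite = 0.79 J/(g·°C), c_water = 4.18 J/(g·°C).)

Heat lost by the granite = heat gained by the water:
m×0.79×(177.9 − 57.93) = 298.6×4.18×(57.93 − 37.63)
94.78 m = 25337  ⇒  m ≈ 267.3 g

m ≈ 267 g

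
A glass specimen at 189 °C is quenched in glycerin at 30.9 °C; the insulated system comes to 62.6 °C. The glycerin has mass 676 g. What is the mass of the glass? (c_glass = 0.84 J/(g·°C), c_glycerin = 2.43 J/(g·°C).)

m ≈ 490 g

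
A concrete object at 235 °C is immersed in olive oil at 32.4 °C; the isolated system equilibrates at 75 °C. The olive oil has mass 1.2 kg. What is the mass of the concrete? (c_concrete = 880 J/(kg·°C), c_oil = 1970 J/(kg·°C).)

m ≈ 0.715 kg

|Q_concrete| = |Q_oil|:
m×880×(235 − 75) = 1.2×1970×(75 − 32.4)
140800 m = 100706  ⇒  m ≈ 0.7152 kg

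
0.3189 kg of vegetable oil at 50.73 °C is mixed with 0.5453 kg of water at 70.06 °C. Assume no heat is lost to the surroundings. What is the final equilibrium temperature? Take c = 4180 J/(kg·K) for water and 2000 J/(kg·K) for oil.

Conservation of energy gives ΣQ = 0:
0.5453*4180*(T − 70.06) + 0.3189*2000*(T − 50.73) = 0
(2279.4 + 637.8) T = 2279.4*70.06 + 637.8*50.73
T = 192047/2917.2 ≈ 65.83 °C

T_f ≈ 65.8 °C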